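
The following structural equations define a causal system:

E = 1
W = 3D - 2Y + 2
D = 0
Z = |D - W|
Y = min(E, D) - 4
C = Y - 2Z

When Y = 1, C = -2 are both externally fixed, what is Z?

The joint intervention fixes Y = 1, C = -2, removing each variable's own equation.
W = 3D - 2Y + 2  [with D=0, Y=1]  = 0
Z = |D - W|  [with D=0, W=0]  = 0

0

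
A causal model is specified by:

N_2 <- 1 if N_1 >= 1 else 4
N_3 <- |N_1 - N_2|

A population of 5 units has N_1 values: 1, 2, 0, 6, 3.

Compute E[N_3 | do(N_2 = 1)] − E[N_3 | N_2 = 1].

do(N_2=1) breaks N_2's dependence on N_1. With N_2=1 fixed, N_3 across the units is 0, 1, 1, 5, 2, mean 1.8.
Observing N_2=1 restricts to units where N_2's equation naturally yields 1: N_1 ∈ {1, 2, 6, 3}. In that subpopulation N_3 = 0, 1, 5, 2, mean 2.
Difference = 1.8 − 2 = -0.2.

-0.2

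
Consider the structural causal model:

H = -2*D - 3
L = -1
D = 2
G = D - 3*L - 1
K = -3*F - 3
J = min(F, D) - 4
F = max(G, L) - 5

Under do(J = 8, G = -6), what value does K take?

15

The joint intervention fixes J = 8, G = -6, removing each variable's own equation.
F = max(G, L) - 5  [with G=-6, L=-1]  = -6
K = -3*F - 3  [with F=-6]  = 15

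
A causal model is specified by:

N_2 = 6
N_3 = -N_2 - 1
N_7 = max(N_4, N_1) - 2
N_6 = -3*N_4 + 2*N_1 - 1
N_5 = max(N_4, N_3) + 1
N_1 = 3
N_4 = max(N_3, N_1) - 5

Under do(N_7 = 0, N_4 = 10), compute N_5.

11

Under do(N_7 = 0, N_4 = 10), each intervened variable's structural equation is replaced by its fixed value.
N_3 = -N_2 - 1  [with N_2=6]  = -7
N_5 = max(N_4, N_3) + 1  [with N_4=10, N_3=-7]  = 11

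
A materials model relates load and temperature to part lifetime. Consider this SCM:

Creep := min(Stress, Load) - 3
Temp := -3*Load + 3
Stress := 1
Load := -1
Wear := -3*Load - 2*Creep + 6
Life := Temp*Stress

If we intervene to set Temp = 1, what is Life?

The intervention breaks the incoming arrows to Temp: Temp := -3*Load + 3 no longer applies, and Temp = 1.
Life = Temp*Stress  [with Temp=1, Stress=1]  = 1

1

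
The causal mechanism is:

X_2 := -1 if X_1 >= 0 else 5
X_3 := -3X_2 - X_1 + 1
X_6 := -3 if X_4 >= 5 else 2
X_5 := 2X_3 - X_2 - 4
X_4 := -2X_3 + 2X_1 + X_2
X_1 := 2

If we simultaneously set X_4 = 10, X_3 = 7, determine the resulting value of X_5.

11

The joint intervention fixes X_4 = 10, X_3 = 7, removing each variable's own equation.
X_2 = -1 if X_1 >= 0 else 5  [with X_1=2]  = -1
X_5 = 2X_3 - X_2 - 4  [with X_3=7, X_2=-1]  = 11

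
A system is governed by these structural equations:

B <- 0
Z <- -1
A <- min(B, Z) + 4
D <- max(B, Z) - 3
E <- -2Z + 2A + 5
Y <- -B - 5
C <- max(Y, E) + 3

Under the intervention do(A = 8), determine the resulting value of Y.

The intervention breaks the incoming arrows to A: A <- min(B, Z) + 4 no longer applies, and A = 8.
No directed path runs from A to Y, so Y keeps its natural value.
Y = -B - 5  [with B=0]  = -5

-5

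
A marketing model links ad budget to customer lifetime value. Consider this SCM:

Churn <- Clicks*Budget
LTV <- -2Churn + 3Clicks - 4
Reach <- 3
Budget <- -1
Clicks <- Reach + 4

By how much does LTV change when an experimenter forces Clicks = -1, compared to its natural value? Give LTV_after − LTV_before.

-40

do(Clicks=-1) replaces the equation Clicks <- Reach + 4 with the constant Clicks = -1.
Churn = Clicks*Budget  [with Clicks=-1, Budget=-1]  = 1
LTV = -2Churn + 3Clicks - 4  [with Churn=1, Clicks=-1]  = -9
Without intervention: Clicks = Reach + 4  [with Reach=3]  = 7; Churn = Clicks*Budget  [with Clicks=7, Budget=-1]  = -7; LTV = -2Churn + 3Clicks - 4  [with Churn=-7, Clicks=7]  = 31.
Change = -9 − 31 = -40.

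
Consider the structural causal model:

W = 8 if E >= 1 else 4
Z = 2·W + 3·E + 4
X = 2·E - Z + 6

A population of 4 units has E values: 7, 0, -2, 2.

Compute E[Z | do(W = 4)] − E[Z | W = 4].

do(W=4) breaks W's dependence on E. With W=4 fixed, Z across the units is 33, 12, 6, 18, mean 17.25.
Observing W=4 restricts to units where W's equation naturally yields 4: E ∈ {0, -2}. In that subpopulation Z = 12, 6, mean 9.
Difference = 17.25 − 9 = 8.25.

8.25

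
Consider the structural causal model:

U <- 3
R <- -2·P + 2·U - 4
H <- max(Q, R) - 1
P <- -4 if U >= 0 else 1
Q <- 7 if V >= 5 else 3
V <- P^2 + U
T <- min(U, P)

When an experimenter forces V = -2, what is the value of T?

-4

The intervention breaks the incoming arrows to V: V <- P^2 + U no longer applies, and V = -2.
T is not downstream of the intervention, so its value is determined by the original equations.
P = -4 if U >= 0 else 1  [with U=3]  = -4
T = min(U, P)  [with U=3, P=-4]  = -4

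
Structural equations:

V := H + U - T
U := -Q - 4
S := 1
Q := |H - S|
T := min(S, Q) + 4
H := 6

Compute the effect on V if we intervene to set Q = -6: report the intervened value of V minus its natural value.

The intervention breaks the incoming arrows to Q: Q := |H - S| no longer applies, and Q = -6.
T = min(S, Q) + 4  [with S=1, Q=-6]  = -2
U = -Q - 4  [with Q=-6]  = 2
V = H + U - T  [with H=6, U=2, T=-2]  = 10
Without intervention: Q = |H - S|  [with H=6, S=1]  = 5; T = min(S, Q) + 4  [with S=1, Q=5]  = 5; U = -Q - 4  [with Q=5]  = -9; V = H + U - T  [with H=6, U=-9, T=5]  = -8.
Change = 10 − (-8) = 18.

18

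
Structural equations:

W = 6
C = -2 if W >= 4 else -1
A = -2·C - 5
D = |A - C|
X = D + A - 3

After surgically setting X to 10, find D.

1

The intervention breaks the incoming arrows to X: X = D + A - 3 no longer applies, and X = 10.
Since D is not a descendant of the intervened variable, it is unaffected.
C = -2 if W >= 4 else -1  [with W=6]  = -2
A = -2·C - 5  [with C=-2]  = -1
D = |A - C|  [with A=-1, C=-2]  = 1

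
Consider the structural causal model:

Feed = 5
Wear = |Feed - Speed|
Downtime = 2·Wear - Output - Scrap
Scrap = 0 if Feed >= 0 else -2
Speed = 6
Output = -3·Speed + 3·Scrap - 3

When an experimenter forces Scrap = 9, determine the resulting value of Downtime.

Under do(Scrap=9), the mechanism Scrap = 0 if Feed >= 0 else -2 is discarded; Scrap is fixed at 9.
Wear = |Feed - Speed|  [with Feed=5, Speed=6]  = 1
Output = -3·Speed + 3·Scrap - 3  [with Speed=6, Scrap=9]  = 6
Downtime = 2·Wear - Output - Scrap  [with Wear=1, Output=6, Scrap=9]  = -13

-13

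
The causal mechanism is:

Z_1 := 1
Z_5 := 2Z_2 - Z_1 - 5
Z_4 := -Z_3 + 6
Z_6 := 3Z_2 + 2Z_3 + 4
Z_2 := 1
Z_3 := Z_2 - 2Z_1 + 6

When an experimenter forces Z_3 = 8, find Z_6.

The intervention breaks the incoming arrows to Z_3: Z_3 := Z_2 - 2Z_1 + 6 no longer applies, and Z_3 = 8.
Z_6 = 3Z_2 + 2Z_3 + 4  [with Z_2=1, Z_3=8]  = 23

23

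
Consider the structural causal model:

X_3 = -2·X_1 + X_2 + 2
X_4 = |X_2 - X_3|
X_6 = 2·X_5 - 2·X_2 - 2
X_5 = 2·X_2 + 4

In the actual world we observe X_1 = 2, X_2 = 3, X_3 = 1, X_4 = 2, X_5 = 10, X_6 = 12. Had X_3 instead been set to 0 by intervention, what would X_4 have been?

3

The intervention breaks the incoming arrows to X_3: X_3 = -2·X_1 + X_2 + 2 no longer applies, and X_3 = 0.
X_4 = |X_2 - X_3|  [with X_2=3, X_3=0]  = 3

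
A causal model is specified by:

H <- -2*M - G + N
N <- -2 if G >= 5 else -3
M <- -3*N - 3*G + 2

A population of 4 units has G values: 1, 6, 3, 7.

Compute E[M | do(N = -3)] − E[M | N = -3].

-6.75

The intervention sets N=-3 in all 4 units regardless of G. Recomputing M per unit gives 8, -7, 2, -10; average -1.75.
E[M|N=-3] averages over only the 2 units with N=-3 (G = 1, 3): M = 8, 2, mean 5.
Difference = -1.75 − 5 = -6.75.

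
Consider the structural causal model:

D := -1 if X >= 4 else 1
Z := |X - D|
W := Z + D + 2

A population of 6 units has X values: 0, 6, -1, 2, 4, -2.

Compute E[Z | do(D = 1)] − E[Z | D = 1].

0.75

Every unit gets D=1 under the intervention. Z values become 1, 5, 2, 1, 3, 3; E[Z|do(D=1)] = 2.5.
E[Z|D=1] averages over only the 4 units with D=1 (X = 0, -1, 2, -2): Z = 1, 2, 1, 3, mean 1.75.
Difference = 2.5 − 1.75 = 0.75.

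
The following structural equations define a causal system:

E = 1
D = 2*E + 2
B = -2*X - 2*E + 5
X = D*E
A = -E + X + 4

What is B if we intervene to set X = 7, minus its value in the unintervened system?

-6

The intervention breaks the incoming arrows to X: X = D*E no longer applies, and X = 7.
B = -2*X - 2*E + 5  [with X=7, E=1]  = -11
Without intervention: D = 2*E + 2  [with E=1]  = 4; X = D*E  [with D=4, E=1]  = 4; B = -2*X - 2*E + 5  [with X=4, E=1]  = -5.
Change = -11 − (-5) = -6.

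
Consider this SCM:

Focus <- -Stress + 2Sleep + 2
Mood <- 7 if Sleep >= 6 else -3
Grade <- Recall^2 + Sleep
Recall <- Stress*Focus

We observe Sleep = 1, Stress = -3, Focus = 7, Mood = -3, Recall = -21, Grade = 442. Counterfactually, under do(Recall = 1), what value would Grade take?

2

The intervention breaks the incoming arrows to Recall: Recall <- Stress*Focus no longer applies, and Recall = 1.
Grade = Recall^2 + Sleep  [with Recall=1, Sleep=1]  = 2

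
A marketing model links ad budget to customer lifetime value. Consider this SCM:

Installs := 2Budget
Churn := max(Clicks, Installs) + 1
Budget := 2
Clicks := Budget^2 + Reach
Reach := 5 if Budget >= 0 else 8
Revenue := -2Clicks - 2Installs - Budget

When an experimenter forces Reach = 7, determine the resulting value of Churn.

do(Reach=7) replaces the equation Reach := 5 if Budget >= 0 else 8 with the constant Reach = 7.
Clicks = Budget^2 + Reach  [with Budget=2, Reach=7]  = 11
Installs = 2Budget  [with Budget=2]  = 4
Churn = max(Clicks, Installs) + 1  [with Clicks=11, Installs=4]  = 12

12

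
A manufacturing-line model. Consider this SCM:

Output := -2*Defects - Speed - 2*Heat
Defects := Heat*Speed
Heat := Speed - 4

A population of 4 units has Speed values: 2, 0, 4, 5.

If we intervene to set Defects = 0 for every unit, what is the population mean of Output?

do(Defects=0) breaks Defects's dependence on Speed. With Defects=0 fixed, Output across the units is 2, 8, -4, -7, mean -0.25.

-0.25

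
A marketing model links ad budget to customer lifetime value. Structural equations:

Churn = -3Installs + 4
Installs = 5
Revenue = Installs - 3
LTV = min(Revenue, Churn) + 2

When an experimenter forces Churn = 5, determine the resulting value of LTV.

Under do(Churn=5), the mechanism Churn = -3Installs + 4 is discarded; Churn is fixed at 5.
Revenue = Installs - 3  [with Installs=5]  = 2
LTV = min(Revenue, Churn) + 2  [with Revenue=2, Churn=5]  = 4

4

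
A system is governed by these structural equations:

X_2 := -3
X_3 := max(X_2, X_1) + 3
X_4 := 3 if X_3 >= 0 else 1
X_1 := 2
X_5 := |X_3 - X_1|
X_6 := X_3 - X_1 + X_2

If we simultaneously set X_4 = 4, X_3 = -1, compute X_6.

-6

The joint intervention fixes X_4 = 4, X_3 = -1, removing each variable's own equation.
X_6 = X_3 - X_1 + X_2  [with X_3=-1, X_1=2, X_2=-3]  = -6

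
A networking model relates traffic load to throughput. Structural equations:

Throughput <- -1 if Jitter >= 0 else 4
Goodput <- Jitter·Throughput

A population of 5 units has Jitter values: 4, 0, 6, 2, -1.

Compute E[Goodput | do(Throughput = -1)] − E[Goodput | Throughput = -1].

do(Throughput=-1) breaks Throughput's dependence on Jitter. With Throughput=-1 fixed, Goodput across the units is -4, 0, -6, -2, 1, mean -2.2.
Observing Throughput=-1 restricts to units where Throughput's equation naturally yields -1: Jitter ∈ {4, 0, 6, 2}. In that subpopulation Goodput = -4, 0, -6, -2, mean -3.
Difference = -2.2 − (-3) = 0.8.

0.8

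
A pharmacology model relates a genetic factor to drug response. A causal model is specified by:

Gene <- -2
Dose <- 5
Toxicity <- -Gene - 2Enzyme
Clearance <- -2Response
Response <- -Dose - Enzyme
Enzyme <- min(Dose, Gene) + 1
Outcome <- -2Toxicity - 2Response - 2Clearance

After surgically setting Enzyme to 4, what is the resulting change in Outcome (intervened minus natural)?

10

The intervention breaks the incoming arrows to Enzyme: Enzyme <- min(Dose, Gene) + 1 no longer applies, and Enzyme = 4.
Response = -Dose - Enzyme  [with Dose=5, Enzyme=4]  = -9
Toxicity = -Gene - 2Enzyme  [with Gene=-2, Enzyme=4]  = -6
Clearance = -2Response  [with Response=-9]  = 18
Outcome = -2Toxicity - 2Response - 2Clearance  [with Toxicity=-6, Response=-9, Clearance=18]  = -6
Without intervention: Enzyme = min(Dose, Gene) + 1  [with Dose=5, Gene=-2]  = -1; Response = -Dose - Enzyme  [with Dose=5, Enzyme=-1]  = -4; Toxicity = -Gene - 2Enzyme  [with Gene=-2, Enzyme=-1]  = 4; Clearance = -2Response  [with Response=-4]  = 8; Outcome = -2Toxicity - 2Response - 2Clearance  [with Toxicity=4, Response=-4, Clearance=8]  = -16.
Change = -6 − (-16) = 10.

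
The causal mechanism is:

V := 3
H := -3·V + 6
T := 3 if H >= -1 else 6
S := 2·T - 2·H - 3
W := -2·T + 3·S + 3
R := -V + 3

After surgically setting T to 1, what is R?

0

The intervention breaks the incoming arrows to T: T := 3 if H >= -1 else 6 no longer applies, and T = 1.
No directed path runs from T to R, so R keeps its natural value.
R = -V + 3  [with V=3]  = 0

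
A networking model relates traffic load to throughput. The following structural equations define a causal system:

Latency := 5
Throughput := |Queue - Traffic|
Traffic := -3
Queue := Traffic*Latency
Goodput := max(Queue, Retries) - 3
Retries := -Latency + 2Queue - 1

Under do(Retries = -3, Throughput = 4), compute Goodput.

-6

The joint intervention fixes Retries = -3, Throughput = 4, removing each variable's own equation.
Queue = Traffic*Latency  [with Traffic=-3, Latency=5]  = -15
Goodput = max(Queue, Retries) - 3  [with Queue=-15, Retries=-3]  = -6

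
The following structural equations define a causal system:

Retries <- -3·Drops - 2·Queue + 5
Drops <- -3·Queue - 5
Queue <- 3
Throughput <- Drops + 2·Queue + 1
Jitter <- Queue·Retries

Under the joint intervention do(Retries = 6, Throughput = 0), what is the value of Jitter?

The joint intervention fixes Retries = 6, Throughput = 0, removing each variable's own equation.
Jitter = Queue·Retries  [with Queue=3, Retries=6]  = 18

18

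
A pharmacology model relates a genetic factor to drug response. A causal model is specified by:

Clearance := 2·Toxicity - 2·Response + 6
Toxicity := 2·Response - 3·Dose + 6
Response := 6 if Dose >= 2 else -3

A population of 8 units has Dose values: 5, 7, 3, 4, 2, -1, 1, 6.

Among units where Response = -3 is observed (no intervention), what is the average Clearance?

12

Conditioning on Response=-3 selects the 2 unit(s) with Dose ∈ {-1, 1}. Their Clearance values: 18, 6. Mean = 12.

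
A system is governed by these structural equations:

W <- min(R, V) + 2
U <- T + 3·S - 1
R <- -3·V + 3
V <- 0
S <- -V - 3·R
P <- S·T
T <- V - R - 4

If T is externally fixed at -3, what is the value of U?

Under do(T=-3), the mechanism T <- V - R - 4 is discarded; T is fixed at -3.
R = -3·V + 3  [with V=0]  = 3
S = -V - 3·R  [with V=0, R=3]  = -9
U = T + 3·S - 1  [with T=-3, S=-9]  = -31

-31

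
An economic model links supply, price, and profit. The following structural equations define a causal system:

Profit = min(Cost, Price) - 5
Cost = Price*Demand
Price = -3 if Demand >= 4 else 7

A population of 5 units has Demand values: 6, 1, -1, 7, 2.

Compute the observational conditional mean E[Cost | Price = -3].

E[Cost|Price=-3] averages over only the 2 units with Price=-3 (Demand = 6, 7): Cost = -18, -21, mean -19.5.

-19.5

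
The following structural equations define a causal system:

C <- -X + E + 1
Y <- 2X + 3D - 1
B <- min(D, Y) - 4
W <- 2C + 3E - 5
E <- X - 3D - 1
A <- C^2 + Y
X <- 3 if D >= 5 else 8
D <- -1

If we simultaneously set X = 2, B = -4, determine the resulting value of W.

Under do(X = 2, B = -4), each intervened variable's structural equation is replaced by its fixed value.
E = X - 3D - 1  [with X=2, D=-1]  = 4
C = -X + E + 1  [with X=2, E=4]  = 3
W = 2C + 3E - 5  [with C=3, E=4]  = 13

13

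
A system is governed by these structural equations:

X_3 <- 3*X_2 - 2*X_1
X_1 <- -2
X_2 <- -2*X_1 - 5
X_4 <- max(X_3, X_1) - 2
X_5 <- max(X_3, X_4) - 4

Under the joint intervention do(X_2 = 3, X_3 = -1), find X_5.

-5

Under do(X_2 = 3, X_3 = -1), each intervened variable's structural equation is replaced by its fixed value.
X_4 = max(X_3, X_1) - 2  [with X_3=-1, X_1=-2]  = -3
X_5 = max(X_3, X_4) - 4  [with X_3=-1, X_4=-3]  = -5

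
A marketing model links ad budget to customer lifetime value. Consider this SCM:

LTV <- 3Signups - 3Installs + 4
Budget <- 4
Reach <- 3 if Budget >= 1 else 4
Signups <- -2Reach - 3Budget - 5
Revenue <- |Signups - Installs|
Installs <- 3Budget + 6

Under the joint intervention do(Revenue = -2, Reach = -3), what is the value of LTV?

-83

The joint intervention fixes Revenue = -2, Reach = -3, removing each variable's own equation.
Installs = 3Budget + 6  [with Budget=4]  = 18
Signups = -2Reach - 3Budget - 5  [with Reach=-3, Budget=4]  = -11
LTV = 3Signups - 3Installs + 4  [with Signups=-11, Installs=18]  = -83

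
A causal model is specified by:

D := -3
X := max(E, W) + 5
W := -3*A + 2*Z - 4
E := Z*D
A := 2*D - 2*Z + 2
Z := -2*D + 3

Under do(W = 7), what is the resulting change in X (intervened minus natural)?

-73

The intervention breaks the incoming arrows to W: W := -3*A + 2*Z - 4 no longer applies, and W = 7.
Z = -2*D + 3  [with D=-3]  = 9
E = Z*D  [with Z=9, D=-3]  = -27
X = max(E, W) + 5  [with E=-27, W=7]  = 12
Without intervention: Z = -2*D + 3  [with D=-3]  = 9; E = Z*D  [with Z=9, D=-3]  = -27; A = 2*D - 2*Z + 2  [with D=-3, Z=9]  = -22; W = -3*A + 2*Z - 4  [with A=-22, Z=9]  = 80; X = max(E, W) + 5  [with E=-27, W=80]  = 85.
Change = 12 − 85 = -73.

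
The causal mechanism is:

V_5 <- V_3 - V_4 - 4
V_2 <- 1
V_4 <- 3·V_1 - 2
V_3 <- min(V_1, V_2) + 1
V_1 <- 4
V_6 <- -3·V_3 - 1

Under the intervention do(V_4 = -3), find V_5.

Intervening sets V_4 = -3 and removes its equation (V_4 <- 3·V_1 - 2).
V_3 = min(V_1, V_2) + 1  [with V_1=4, V_2=1]  = 2
V_5 = V_3 - V_4 - 4  [with V_3=2, V_4=-3]  = 1

1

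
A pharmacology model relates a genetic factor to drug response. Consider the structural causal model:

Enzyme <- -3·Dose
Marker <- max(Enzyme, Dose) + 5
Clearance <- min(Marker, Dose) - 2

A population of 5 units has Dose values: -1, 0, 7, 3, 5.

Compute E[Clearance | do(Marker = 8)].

0.8

Every unit gets Marker=8 under the intervention. Clearance values become -3, -2, 5, 1, 3; E[Clearance|do(Marker=8)] = 0.8.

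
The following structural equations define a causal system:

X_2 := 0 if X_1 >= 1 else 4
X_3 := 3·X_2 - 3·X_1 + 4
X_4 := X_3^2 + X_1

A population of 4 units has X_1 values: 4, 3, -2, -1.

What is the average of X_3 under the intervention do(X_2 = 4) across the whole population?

13

The intervention sets X_2=4 in all 4 units regardless of X_1. Recomputing X_3 per unit gives 4, 7, 22, 19; average 13.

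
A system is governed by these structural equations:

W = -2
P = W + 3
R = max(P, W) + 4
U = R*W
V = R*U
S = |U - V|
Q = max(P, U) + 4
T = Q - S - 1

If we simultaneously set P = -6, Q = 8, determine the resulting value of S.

4

Under do(P = -6, Q = 8), each intervened variable's structural equation is replaced by its fixed value.
R = max(P, W) + 4  [with P=-6, W=-2]  = 2
U = R*W  [with R=2, W=-2]  = -4
V = R*U  [with R=2, U=-4]  = -8
S = |U - V|  [with U=-4, V=-8]  = 4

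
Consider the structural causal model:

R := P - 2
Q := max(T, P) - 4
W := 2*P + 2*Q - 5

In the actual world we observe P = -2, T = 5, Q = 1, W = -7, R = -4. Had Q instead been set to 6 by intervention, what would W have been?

The intervention breaks the incoming arrows to Q: Q := max(T, P) - 4 no longer applies, and Q = 6.
W = 2*P + 2*Q - 5  [with P=-2, Q=6]  = 3

3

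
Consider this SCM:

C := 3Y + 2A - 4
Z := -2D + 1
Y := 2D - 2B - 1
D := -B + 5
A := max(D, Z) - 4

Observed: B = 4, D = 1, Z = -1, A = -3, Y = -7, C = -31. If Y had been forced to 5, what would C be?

5

The intervention breaks the incoming arrows to Y: Y := 2D - 2B - 1 no longer applies, and Y = 5.
D = -B + 5  [with B=4]  = 1
Z = -2D + 1  [with D=1]  = -1
A = max(D, Z) - 4  [with D=1, Z=-1]  = -3
C = 3Y + 2A - 4  [with Y=5, A=-3]  = 5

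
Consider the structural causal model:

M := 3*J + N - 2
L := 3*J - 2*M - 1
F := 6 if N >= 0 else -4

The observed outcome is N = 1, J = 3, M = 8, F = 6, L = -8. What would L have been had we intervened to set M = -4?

do(M=-4) replaces the equation M := 3*J + N - 2 with the constant M = -4.
L = 3*J - 2*M - 1  [with J=3, M=-4]  = 16

16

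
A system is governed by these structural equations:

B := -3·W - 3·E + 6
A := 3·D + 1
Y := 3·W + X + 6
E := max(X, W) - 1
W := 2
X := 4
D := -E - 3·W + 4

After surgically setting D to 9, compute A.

The intervention breaks the incoming arrows to D: D := -E - 3·W + 4 no longer applies, and D = 9.
A = 3·D + 1  [with D=9]  = 28

28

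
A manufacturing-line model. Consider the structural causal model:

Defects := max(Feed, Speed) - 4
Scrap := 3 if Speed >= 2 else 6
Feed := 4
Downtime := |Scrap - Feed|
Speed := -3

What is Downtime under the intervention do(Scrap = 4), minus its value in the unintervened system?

Intervening sets Scrap = 4 and removes its equation (Scrap := 3 if Speed >= 2 else 6).
Downtime = |Scrap - Feed|  [with Scrap=4, Feed=4]  = 0
Without intervention: Scrap = 3 if Speed >= 2 else 6  [with Speed=-3]  = 6; Downtime = |Scrap - Feed|  [with Scrap=6, Feed=4]  = 2.
Change = 0 − 2 = -2.

-2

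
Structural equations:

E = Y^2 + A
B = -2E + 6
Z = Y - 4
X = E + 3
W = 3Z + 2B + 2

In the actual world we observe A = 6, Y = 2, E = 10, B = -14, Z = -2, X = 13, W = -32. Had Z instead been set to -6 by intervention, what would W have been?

-44

Under do(Z=-6), the mechanism Z = Y - 4 is discarded; Z is fixed at -6.
E = Y^2 + A  [with Y=2, A=6]  = 10
B = -2E + 6  [with E=10]  = -14
W = 3Z + 2B + 2  [with Z=-6, B=-14]  = -44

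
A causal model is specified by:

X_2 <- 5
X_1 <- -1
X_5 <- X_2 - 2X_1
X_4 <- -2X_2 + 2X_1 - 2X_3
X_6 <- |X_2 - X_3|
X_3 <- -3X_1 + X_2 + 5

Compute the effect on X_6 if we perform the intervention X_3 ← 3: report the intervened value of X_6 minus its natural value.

-6

The intervention breaks the incoming arrows to X_3: X_3 <- -3X_1 + X_2 + 5 no longer applies, and X_3 = 3.
X_6 = |X_2 - X_3|  [with X_2=5, X_3=3]  = 2
Without intervention: X_3 = -3X_1 + X_2 + 5  [with X_1=-1, X_2=5]  = 13; X_6 = |X_2 - X_3|  [with X_2=5, X_3=13]  = 8.
Change = 2 − 8 = -6.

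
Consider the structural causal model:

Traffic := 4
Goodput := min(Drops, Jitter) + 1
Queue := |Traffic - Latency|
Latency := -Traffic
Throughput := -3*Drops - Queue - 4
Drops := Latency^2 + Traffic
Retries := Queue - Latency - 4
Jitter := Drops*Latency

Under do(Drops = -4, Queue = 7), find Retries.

7

The joint intervention fixes Drops = -4, Queue = 7, removing each variable's own equation.
Latency = -Traffic  [with Traffic=4]  = -4
Retries = Queue - Latency - 4  [with Queue=7, Latency=-4]  = 7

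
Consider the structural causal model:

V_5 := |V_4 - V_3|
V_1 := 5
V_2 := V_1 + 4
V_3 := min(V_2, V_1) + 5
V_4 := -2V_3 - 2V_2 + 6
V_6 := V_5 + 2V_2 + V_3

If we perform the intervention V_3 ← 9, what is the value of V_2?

9

Under do(V_3=9), the mechanism V_3 := min(V_2, V_1) + 5 is discarded; V_3 is fixed at 9.
Since V_2 is not a descendant of the intervened variable, it is unaffected.
V_2 = V_1 + 4  [with V_1=5]  = 9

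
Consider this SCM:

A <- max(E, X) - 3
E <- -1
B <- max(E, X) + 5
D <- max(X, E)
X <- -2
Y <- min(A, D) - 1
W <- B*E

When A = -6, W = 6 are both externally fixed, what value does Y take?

The joint intervention fixes A = -6, W = 6, removing each variable's own equation.
D = max(X, E)  [with X=-2, E=-1]  = -1
Y = min(A, D) - 1  [with A=-6, D=-1]  = -7

-7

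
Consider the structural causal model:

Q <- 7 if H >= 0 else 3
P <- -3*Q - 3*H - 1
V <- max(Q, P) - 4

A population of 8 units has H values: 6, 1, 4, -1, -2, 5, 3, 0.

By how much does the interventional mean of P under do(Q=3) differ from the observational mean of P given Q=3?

do(Q=3) breaks Q's dependence on H. With Q=3 fixed, P across the units is -28, -13, -22, -7, -4, -25, -19, -10, mean -16.
E[P|Q=3] averages over only the 2 units with Q=3 (H = -1, -2): P = -7, -4, mean -5.5.
Difference = -16 − (-5.5) = -10.5.

-10.5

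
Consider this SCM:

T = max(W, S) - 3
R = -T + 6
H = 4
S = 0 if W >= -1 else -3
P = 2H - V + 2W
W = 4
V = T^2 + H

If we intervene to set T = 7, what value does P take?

-37

Under do(T=7), the mechanism T = max(W, S) - 3 is discarded; T is fixed at 7.
V = T^2 + H  [with T=7, H=4]  = 53
P = 2H - V + 2W  [with H=4, V=53, W=4]  = -37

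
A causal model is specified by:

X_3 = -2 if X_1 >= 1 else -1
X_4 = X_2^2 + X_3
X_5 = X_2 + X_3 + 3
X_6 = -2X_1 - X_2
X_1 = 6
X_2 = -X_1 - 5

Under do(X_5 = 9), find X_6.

-1

The intervention breaks the incoming arrows to X_5: X_5 = X_2 + X_3 + 3 no longer applies, and X_5 = 9.
Since X_6 is not a descendant of the intervened variable, it is unaffected.
X_2 = -X_1 - 5  [with X_1=6]  = -11
X_6 = -2X_1 - X_2  [with X_1=6, X_2=-11]  = -1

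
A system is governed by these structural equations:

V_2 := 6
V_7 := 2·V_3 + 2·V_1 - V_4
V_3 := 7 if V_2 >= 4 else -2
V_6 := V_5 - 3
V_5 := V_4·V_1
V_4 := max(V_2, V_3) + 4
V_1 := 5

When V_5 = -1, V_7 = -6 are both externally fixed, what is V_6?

-4

Under do(V_5 = -1, V_7 = -6), each intervened variable's structural equation is replaced by its fixed value.
V_6 = V_5 - 3  [with V_5=-1]  = -4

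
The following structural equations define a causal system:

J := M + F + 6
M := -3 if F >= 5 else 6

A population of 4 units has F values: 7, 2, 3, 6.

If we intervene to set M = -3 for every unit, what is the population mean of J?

Under do(M=-3), M's equation is replaced by M=-3 for every unit. Per-unit J: 10, 5, 6, 9. Mean = 7.5.

7.5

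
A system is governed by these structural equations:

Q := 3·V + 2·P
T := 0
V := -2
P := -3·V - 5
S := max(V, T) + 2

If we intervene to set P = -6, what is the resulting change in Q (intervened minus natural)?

-14

Intervening sets P = -6 and removes its equation (P := -3·V - 5).
Q = 3·V + 2·P  [with V=-2, P=-6]  = -18
Without intervention: P = -3·V - 5  [with V=-2]  = 1; Q = 3·V + 2·P  [with V=-2, P=1]  = -4.
Change = -18 − (-4) = -14.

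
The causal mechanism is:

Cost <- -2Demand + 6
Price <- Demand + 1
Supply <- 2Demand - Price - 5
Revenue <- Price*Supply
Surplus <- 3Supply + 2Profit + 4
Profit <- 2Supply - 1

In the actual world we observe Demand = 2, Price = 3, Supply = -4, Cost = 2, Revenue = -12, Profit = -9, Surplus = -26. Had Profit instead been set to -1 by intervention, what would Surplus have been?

-10

Intervening sets Profit = -1 and removes its equation (Profit <- 2Supply - 1).
Price = Demand + 1  [with Demand=2]  = 3
Supply = 2Demand - Price - 5  [with Demand=2, Price=3]  = -4
Surplus = 3Supply + 2Profit + 4  [with Supply=-4, Profit=-1]  = -10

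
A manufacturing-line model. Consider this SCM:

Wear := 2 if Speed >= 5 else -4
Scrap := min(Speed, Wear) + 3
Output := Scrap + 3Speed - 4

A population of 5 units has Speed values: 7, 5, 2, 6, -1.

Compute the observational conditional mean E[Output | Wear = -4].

Conditioning on Wear=-4 selects the 2 unit(s) with Speed ∈ {2, -1}. Their Output values: 1, -8. Mean = -3.5.

-3.5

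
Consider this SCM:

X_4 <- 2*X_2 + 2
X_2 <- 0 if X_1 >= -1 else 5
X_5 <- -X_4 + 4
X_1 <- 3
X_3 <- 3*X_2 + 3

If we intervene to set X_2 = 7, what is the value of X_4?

16

Under do(X_2=7), the mechanism X_2 <- 0 if X_1 >= -1 else 5 is discarded; X_2 is fixed at 7.
X_4 = 2*X_2 + 2  [with X_2=7]  = 16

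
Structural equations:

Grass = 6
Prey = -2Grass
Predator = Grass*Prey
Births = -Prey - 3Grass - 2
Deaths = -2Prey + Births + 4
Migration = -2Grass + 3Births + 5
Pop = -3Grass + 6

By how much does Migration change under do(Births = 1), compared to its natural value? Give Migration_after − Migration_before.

Under do(Births=1), the mechanism Births = -Prey - 3Grass - 2 is discarded; Births is fixed at 1.
Migration = -2Grass + 3Births + 5  [with Grass=6, Births=1]  = -4
Without intervention: Prey = -2Grass  [with Grass=6]  = -12; Births = -Prey - 3Grass - 2  [with Prey=-12, Grass=6]  = -8; Migration = -2Grass + 3Births + 5  [with Grass=6, Births=-8]  = -31.
Change = -4 − (-31) = 27.

27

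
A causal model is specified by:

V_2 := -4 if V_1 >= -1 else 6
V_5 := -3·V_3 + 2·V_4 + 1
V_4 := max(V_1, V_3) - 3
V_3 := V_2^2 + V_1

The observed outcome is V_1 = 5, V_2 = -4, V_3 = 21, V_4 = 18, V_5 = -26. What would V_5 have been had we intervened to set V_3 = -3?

14

do(V_3=-3) replaces the equation V_3 := V_2^2 + V_1 with the constant V_3 = -3.
V_4 = max(V_1, V_3) - 3  [with V_1=5, V_3=-3]  = 2
V_5 = -3·V_3 + 2·V_4 + 1  [with V_3=-3, V_4=2]  = 14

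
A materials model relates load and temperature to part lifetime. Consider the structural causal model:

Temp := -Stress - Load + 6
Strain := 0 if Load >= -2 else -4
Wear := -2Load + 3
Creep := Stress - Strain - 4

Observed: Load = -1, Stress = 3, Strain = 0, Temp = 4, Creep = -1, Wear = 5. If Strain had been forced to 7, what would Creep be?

-8

do(Strain=7) replaces the equation Strain := 0 if Load >= -2 else -4 with the constant Strain = 7.
Creep = Stress - Strain - 4  [with Stress=3, Strain=7]  = -8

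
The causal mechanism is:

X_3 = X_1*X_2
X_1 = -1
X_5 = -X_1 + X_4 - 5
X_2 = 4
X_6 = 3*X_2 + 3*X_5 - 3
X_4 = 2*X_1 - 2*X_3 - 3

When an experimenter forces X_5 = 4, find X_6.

21

The intervention breaks the incoming arrows to X_5: X_5 = -X_1 + X_4 - 5 no longer applies, and X_5 = 4.
X_6 = 3*X_2 + 3*X_5 - 3  [with X_2=4, X_5=4]  = 21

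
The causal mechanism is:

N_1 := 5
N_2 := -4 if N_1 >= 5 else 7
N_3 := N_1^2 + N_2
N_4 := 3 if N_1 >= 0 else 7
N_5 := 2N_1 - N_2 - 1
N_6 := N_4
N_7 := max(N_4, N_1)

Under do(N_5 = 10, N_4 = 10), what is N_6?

Setting N_5 = 10, N_4 = 10 by intervention discards those variables' equations.
N_6 = N_4  [with N_4=10]  = 10

10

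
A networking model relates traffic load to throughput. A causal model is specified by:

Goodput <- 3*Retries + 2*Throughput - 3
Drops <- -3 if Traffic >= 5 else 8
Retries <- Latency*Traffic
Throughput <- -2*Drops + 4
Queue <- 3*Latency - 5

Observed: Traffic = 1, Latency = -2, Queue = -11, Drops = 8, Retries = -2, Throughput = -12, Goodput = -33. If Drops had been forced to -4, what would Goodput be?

15

The intervention breaks the incoming arrows to Drops: Drops <- -3 if Traffic >= 5 else 8 no longer applies, and Drops = -4.
Retries = Latency*Traffic  [with Latency=-2, Traffic=1]  = -2
Throughput = -2*Drops + 4  [with Drops=-4]  = 12
Goodput = 3*Retries + 2*Throughput - 3  [with Retries=-2, Throughput=12]  = 15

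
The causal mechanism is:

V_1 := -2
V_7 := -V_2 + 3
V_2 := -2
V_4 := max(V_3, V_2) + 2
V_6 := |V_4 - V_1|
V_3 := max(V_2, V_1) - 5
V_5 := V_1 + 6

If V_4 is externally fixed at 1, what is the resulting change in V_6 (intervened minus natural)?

1

Under do(V_4=1), the mechanism V_4 := max(V_3, V_2) + 2 is discarded; V_4 is fixed at 1.
V_6 = |V_4 - V_1|  [with V_4=1, V_1=-2]  = 3
Without intervention: V_3 = max(V_2, V_1) - 5  [with V_2=-2, V_1=-2]  = -7; V_4 = max(V_3, V_2) + 2  [with V_3=-7, V_2=-2]  = 0; V_6 = |V_4 - V_1|  [with V_4=0, V_1=-2]  = 2.
Change = 3 − 2 = 1.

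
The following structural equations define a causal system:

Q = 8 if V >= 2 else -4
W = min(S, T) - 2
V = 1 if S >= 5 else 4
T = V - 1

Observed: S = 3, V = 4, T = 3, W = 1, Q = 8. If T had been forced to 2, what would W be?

0

The intervention breaks the incoming arrows to T: T = V - 1 no longer applies, and T = 2.
W = min(S, T) - 2  [with S=3, T=2]  = 0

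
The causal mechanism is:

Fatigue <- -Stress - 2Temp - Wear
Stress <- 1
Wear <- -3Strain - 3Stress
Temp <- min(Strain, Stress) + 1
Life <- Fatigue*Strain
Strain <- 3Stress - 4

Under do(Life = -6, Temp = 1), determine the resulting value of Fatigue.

-3

Under do(Life = -6, Temp = 1), each intervened variable's structural equation is replaced by its fixed value.
Strain = 3Stress - 4  [with Stress=1]  = -1
Wear = -3Strain - 3Stress  [with Strain=-1, Stress=1]  = 0
Fatigue = -Stress - 2Temp - Wear  [with Stress=1, Temp=1, Wear=0]  = -3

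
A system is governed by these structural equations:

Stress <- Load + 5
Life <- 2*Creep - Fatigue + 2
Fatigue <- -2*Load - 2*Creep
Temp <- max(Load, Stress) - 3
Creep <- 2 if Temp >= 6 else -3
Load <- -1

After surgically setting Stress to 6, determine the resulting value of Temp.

3

The intervention breaks the incoming arrows to Stress: Stress <- Load + 5 no longer applies, and Stress = 6.
Temp = max(Load, Stress) - 3  [with Load=-1, Stress=6]  = 3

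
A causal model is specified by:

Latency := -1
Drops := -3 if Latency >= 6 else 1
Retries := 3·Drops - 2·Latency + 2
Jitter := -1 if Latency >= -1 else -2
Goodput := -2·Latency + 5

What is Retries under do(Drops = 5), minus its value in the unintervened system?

The intervention breaks the incoming arrows to Drops: Drops := -3 if Latency >= 6 else 1 no longer applies, and Drops = 5.
Retries = 3·Drops - 2·Latency + 2  [with Drops=5, Latency=-1]  = 19
Without intervention: Drops = -3 if Latency >= 6 else 1  [with Latency=-1]  = 1; Retries = 3·Drops - 2·Latency + 2  [with Drops=1, Latency=-1]  = 7.
Change = 19 − 7 = 12.

12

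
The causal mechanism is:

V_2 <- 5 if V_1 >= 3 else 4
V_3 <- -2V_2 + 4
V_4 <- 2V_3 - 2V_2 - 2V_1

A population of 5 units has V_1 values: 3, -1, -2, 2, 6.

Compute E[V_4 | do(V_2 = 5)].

-25.2

Every unit gets V_2=5 under the intervention. V_4 values become -28, -20, -18, -26, -34; E[V_4|do(V_2=5)] = -25.2.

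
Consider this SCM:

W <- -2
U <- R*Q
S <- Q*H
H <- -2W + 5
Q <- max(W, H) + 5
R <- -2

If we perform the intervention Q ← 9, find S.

81

Intervening sets Q = 9 and removes its equation (Q <- max(W, H) + 5).
H = -2W + 5  [with W=-2]  = 9
S = Q*H  [with Q=9, H=9]  = 81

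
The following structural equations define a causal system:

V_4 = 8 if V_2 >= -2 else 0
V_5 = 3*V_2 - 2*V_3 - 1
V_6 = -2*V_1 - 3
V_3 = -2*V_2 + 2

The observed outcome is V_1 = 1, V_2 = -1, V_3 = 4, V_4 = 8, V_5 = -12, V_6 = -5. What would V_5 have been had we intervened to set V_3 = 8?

do(V_3=8) replaces the equation V_3 = -2*V_2 + 2 with the constant V_3 = 8.
V_5 = 3*V_2 - 2*V_3 - 1  [with V_2=-1, V_3=8]  = -20

-20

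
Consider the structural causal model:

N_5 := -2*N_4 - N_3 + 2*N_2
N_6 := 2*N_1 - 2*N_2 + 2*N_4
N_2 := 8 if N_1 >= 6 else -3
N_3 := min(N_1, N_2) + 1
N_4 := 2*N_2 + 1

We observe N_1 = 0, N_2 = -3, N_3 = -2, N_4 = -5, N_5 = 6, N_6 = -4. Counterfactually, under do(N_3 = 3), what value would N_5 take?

1

do(N_3=3) replaces the equation N_3 := min(N_1, N_2) + 1 with the constant N_3 = 3.
N_2 = 8 if N_1 >= 6 else -3  [with N_1=0]  = -3
N_4 = 2*N_2 + 1  [with N_2=-3]  = -5
N_5 = -2*N_4 - N_3 + 2*N_2  [with N_4=-5, N_3=3, N_2=-3]  = 1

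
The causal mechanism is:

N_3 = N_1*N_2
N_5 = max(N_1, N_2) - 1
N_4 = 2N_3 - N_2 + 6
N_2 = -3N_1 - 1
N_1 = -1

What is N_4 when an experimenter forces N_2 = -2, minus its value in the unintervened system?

Under do(N_2=-2), the mechanism N_2 = -3N_1 - 1 is discarded; N_2 is fixed at -2.
N_3 = N_1*N_2  [with N_1=-1, N_2=-2]  = 2
N_4 = 2N_3 - N_2 + 6  [with N_3=2, N_2=-2]  = 12
Without intervention: N_2 = -3N_1 - 1  [with N_1=-1]  = 2; N_3 = N_1*N_2  [with N_1=-1, N_2=2]  = -2; N_4 = 2N_3 - N_2 + 6  [with N_3=-2, N_2=2]  = 0.
Change = 12 − 0 = 12.

12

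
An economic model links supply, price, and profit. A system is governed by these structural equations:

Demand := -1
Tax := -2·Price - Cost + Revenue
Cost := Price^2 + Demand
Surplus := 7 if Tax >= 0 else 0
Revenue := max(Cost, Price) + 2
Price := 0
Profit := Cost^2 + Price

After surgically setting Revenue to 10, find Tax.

Intervening sets Revenue = 10 and removes its equation (Revenue := max(Cost, Price) + 2).
Cost = Price^2 + Demand  [with Price=0, Demand=-1]  = -1
Tax = -2·Price - Cost + Revenue  [with Price=0, Cost=-1, Revenue=10]  = 11

11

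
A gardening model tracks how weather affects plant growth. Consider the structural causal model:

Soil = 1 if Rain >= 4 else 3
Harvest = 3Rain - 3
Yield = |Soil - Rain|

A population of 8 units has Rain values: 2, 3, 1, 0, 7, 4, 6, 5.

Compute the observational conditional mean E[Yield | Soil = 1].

4.5

Conditioning on Soil=1 selects the 4 unit(s) with Rain ∈ {7, 4, 6, 5}. Their Yield values: 6, 3, 5, 4. Mean = 4.5.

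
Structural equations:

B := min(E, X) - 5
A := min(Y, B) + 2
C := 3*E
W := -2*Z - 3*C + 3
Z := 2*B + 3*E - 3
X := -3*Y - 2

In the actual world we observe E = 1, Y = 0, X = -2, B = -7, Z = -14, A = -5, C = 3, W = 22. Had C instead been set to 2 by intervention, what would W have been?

do(C=2) replaces the equation C := 3*E with the constant C = 2.
X = -3*Y - 2  [with Y=0]  = -2
B = min(E, X) - 5  [with E=1, X=-2]  = -7
Z = 2*B + 3*E - 3  [with B=-7, E=1]  = -14
W = -2*Z - 3*C + 3  [with Z=-14, C=2]  = 25

25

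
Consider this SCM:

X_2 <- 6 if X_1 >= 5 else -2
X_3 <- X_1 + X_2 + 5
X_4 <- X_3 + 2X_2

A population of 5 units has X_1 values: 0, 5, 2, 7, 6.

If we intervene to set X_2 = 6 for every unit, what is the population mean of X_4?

27

do(X_2=6) breaks X_2's dependence on X_1. With X_2=6 fixed, X_4 across the units is 23, 28, 25, 30, 29, mean 27.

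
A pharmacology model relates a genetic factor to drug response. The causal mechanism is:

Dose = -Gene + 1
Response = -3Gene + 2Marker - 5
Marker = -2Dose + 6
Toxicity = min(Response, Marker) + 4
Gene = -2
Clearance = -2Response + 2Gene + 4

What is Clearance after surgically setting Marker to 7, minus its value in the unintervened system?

The intervention breaks the incoming arrows to Marker: Marker = -2Dose + 6 no longer applies, and Marker = 7.
Response = -3Gene + 2Marker - 5  [with Gene=-2, Marker=7]  = 15
Clearance = -2Response + 2Gene + 4  [with Response=15, Gene=-2]  = -30
Without intervention: Dose = -Gene + 1  [with Gene=-2]  = 3; Marker = -2Dose + 6  [with Dose=3]  = 0; Response = -3Gene + 2Marker - 5  [with Gene=-2, Marker=0]  = 1; Clearance = -2Response + 2Gene + 4  [with Response=1, Gene=-2]  = -2.
Change = -30 − (-2) = -28.

-28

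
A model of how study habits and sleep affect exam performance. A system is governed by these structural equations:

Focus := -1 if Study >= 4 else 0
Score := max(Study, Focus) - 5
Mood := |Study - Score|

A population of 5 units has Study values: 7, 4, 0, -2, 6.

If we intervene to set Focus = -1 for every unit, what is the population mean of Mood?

4.8

Under do(Focus=-1), Focus's equation is replaced by Focus=-1 for every unit. Per-unit Mood: 5, 5, 5, 4, 5. Mean = 4.8.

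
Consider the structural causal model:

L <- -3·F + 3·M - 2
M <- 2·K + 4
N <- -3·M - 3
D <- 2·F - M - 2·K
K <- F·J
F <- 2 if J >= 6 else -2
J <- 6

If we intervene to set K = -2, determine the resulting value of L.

-8

do(K=-2) replaces the equation K <- F·J with the constant K = -2.
F = 2 if J >= 6 else -2  [with J=6]  = 2
M = 2·K + 4  [with K=-2]  = 0
L = -3·F + 3·M - 2  [with F=2, M=0]  = -8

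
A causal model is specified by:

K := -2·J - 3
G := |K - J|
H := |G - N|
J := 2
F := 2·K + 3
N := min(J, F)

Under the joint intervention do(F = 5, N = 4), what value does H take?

The joint intervention fixes F = 5, N = 4, removing each variable's own equation.
K = -2·J - 3  [with J=2]  = -7
G = |K - J|  [with K=-7, J=2]  = 9
H = |G - N|  [with G=9, N=4]  = 5

5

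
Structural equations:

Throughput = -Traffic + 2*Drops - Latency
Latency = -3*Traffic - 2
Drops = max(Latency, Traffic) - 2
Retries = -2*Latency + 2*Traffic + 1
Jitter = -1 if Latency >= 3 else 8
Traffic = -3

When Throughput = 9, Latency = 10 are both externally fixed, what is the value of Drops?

The joint intervention fixes Throughput = 9, Latency = 10, removing each variable's own equation.
Drops = max(Latency, Traffic) - 2  [with Latency=10, Traffic=-3]  = 8

8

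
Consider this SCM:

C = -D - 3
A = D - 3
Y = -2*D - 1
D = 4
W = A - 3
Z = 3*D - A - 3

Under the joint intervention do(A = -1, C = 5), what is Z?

The joint intervention fixes A = -1, C = 5, removing each variable's own equation.
Z = 3*D - A - 3  [with D=4, A=-1]  = 10

10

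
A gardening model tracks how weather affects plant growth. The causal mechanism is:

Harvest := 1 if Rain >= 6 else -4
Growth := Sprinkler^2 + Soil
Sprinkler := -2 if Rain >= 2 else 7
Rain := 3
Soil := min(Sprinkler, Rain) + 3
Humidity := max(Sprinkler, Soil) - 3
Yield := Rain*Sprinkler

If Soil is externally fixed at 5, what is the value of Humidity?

2

do(Soil=5) replaces the equation Soil := min(Sprinkler, Rain) + 3 with the constant Soil = 5.
Sprinkler = -2 if Rain >= 2 else 7  [with Rain=3]  = -2
Humidity = max(Sprinkler, Soil) - 3  [with Sprinkler=-2, Soil=5]  = 2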